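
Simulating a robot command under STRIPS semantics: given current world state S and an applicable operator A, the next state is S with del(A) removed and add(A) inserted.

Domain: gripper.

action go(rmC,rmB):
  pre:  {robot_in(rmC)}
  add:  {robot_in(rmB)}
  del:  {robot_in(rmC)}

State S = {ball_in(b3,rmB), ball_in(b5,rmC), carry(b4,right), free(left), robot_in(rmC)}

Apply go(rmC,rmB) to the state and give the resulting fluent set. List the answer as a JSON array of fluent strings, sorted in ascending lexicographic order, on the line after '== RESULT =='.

Progress:
  pre ⊆ S: {robot_in(rmC)} ⊆ S  — applicable
  S \ del = {ball_in(b3,rmB), ball_in(b5,rmC), carry(b4,right), free(left)}
  ∪ add   = {ball_in(b3,rmB), ball_in(b5,rmC), carry(b4,right), free(left), robot_in(rmB)}

== RESULT ==
["ball_in(b3,rmB)", "ball_in(b5,rmC)", "carry(b4,right)", "free(left)", "robot_in(rmB)"]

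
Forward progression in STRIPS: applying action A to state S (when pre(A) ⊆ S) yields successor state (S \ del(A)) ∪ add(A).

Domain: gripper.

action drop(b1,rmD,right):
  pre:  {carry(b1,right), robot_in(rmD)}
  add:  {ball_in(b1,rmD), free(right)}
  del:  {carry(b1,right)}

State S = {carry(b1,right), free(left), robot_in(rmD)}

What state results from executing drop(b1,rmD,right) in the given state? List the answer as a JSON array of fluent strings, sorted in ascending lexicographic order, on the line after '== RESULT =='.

Compute (S \ del) ∪ add:
  pre ⊆ S: {carry(b1,right), robot_in(rmD)} ⊆ S  — applicable
  S \ del = {free(left), robot_in(rmD)}
  ∪ add   = {ball_in(b1,rmD), free(left), free(right), robot_in(rmD)}

== RESULT ==
["ball_in(b1,rmD)", "free(left)", "free(right)", "robot_in(rmD)"]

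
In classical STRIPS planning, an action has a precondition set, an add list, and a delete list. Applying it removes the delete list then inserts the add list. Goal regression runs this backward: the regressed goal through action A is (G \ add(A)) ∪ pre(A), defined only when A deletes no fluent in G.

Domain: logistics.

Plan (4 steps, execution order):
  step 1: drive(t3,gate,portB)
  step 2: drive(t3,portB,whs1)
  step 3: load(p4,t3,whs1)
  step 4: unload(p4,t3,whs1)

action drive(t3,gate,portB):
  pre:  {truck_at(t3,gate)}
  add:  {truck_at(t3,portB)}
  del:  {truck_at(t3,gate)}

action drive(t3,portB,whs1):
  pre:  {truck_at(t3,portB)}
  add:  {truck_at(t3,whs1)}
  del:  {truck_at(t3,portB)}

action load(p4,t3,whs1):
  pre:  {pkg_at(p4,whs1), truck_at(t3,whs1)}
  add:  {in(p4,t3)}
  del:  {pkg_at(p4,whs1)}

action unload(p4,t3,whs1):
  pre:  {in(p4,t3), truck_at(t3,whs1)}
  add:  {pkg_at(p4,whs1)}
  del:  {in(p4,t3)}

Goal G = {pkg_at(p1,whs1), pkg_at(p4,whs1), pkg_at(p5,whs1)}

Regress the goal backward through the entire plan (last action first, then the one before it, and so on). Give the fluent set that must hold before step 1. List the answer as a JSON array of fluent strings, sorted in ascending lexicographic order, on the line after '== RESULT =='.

Work backward from the goal:
  through step 4 (unload(p4,t3,whs1)): drop {pkg_at(p4,whs1)}, keep {pkg_at(p1,whs1), pkg_at(p5,whs1)}, require {in(p4,t3), truck_at(t3,whs1)}
    → {in(p4,t3), pkg_at(p1,whs1), pkg_at(p5,whs1), truck_at(t3,whs1)}
  through step 3 (load(p4,t3,whs1)): drop {in(p4,t3)}, keep {pkg_at(p1,whs1), pkg_at(p5,whs1), truck_at(t3,whs1)}, require {pkg_at(p4,whs1), truck_at(t3,whs1)}
    → {pkg_at(p1,whs1), pkg_at(p4,whs1), pkg_at(p5,whs1), truck_at(t3,whs1)}
  through step 2 (drive(t3,portB,whs1)): drop {truck_at(t3,whs1)}, keep {pkg_at(p1,whs1), pkg_at(p4,whs1), pkg_at(p5,whs1)}, require {truck_at(t3,portB)}
    → {pkg_at(p1,whs1), pkg_at(p4,whs1), pkg_at(p5,whs1), truck_at(t3,portB)}
  through step 1 (drive(t3,gate,portB)): drop {truck_at(t3,portB)}, keep {pkg_at(p1,whs1), pkg_at(p4,whs1), pkg_at(p5,whs1)}, require {truck_at(t3,gate)}
    → {pkg_at(p1,whs1), pkg_at(p4,whs1), pkg_at(p5,whs1), truck_at(t3,gate)}

== RESULT ==
["pkg_at(p1,whs1)", "pkg_at(p4,whs1)", "pkg_at(p5,whs1)", "truck_at(t3,gate)"]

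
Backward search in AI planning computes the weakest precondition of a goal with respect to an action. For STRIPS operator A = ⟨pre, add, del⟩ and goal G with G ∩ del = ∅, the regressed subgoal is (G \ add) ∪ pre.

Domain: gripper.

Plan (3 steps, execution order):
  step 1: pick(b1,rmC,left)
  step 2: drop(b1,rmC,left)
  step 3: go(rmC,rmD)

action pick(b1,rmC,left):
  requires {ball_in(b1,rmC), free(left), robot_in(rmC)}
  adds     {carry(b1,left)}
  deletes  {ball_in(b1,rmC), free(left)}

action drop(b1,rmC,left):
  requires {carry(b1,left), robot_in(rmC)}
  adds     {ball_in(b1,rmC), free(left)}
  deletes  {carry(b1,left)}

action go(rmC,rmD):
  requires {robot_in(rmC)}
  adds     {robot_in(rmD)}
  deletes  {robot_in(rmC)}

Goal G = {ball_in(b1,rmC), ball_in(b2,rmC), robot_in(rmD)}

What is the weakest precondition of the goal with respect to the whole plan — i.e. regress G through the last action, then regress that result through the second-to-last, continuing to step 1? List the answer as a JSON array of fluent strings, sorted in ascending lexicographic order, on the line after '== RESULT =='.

Work backward from the goal:
  through step 3 (go(rmC,rmD)): drop {robot_in(rmD)}, keep {ball_in(b1,rmC), ball_in(b2,rmC)}, require {robot_in(rmC)}
    → {ball_in(b1,rmC), ball_in(b2,rmC), robot_in(rmC)}
  through step 2 (drop(b1,rmC,left)): drop {ball_in(b1,rmC)}, keep {ball_in(b2,rmC), robot_in(rmC)}, require {carry(b1,left), robot_in(rmC)}
    → {ball_in(b2,rmC), carry(b1,left), robot_in(rmC)}
  through step 1 (pick(b1,rmC,left)): drop {carry(b1,left)}, keep {ball_in(b2,rmC), robot_in(rmC)}, require {ball_in(b1,rmC), free(left), robot_in(rmC)}
    → {ball_in(b1,rmC), ball_in(b2,rmC), free(left), robot_in(rmC)}

== RESULT ==
["ball_in(b1,rmC)", "ball_in(b2,rmC)", "free(left)", "robot_in(rmC)"]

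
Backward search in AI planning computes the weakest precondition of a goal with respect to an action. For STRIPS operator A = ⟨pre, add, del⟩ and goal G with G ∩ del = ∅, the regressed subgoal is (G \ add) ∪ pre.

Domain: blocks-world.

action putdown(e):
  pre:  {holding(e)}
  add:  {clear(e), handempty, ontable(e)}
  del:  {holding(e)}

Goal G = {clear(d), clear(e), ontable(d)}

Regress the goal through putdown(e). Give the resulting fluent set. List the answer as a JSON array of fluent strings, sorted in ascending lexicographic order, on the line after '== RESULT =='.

Regress:
  G ∩ del = {}  (empty — regression defined)
  G \ add = {clear(d), clear(e), ontable(d)} \ {clear(e), handempty, ontable(e)} = {clear(d), ontable(d)}
  ∪ pre   = {clear(d), ontable(d)} ∪ {holding(e)}
          = {clear(d), holding(e), ontable(d)}

== RESULT ==
["clear(d)", "holding(e)", "ontable(d)"]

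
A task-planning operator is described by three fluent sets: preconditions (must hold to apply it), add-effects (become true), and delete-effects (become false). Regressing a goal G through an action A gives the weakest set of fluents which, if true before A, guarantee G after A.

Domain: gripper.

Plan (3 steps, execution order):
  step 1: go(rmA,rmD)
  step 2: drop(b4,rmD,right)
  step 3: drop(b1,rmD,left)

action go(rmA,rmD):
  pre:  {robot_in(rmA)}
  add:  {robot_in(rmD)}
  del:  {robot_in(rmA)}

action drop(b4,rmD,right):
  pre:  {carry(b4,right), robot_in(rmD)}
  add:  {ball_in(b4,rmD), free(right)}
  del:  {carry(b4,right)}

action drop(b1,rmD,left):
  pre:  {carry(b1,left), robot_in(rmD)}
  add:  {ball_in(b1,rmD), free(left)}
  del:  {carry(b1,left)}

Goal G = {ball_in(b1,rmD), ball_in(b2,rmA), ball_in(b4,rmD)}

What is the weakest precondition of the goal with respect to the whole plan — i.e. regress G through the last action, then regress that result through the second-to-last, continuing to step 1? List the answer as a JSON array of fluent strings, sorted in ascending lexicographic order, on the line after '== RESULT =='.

Regress step by step:
  through step 3 (drop(b1,rmD,left)): drop {ball_in(b1,rmD)}, keep {ball_in(b2,rmA), ball_in(b4,rmD)}, require {carry(b1,left), robot_in(rmD)}
    → {ball_in(b2,rmA), ball_in(b4,rmD), carry(b1,left), robot_in(rmD)}
  through step 2 (drop(b4,rmD,right)): drop {ball_in(b4,rmD)}, keep {ball_in(b2,rmA), carry(b1,left), robot_in(rmD)}, require {carry(b4,right), robot_in(rmD)}
    → {ball_in(b2,rmA), carry(b1,left), carry(b4,right), robot_in(rmD)}
  through step 1 (go(rmA,rmD)): drop {robot_in(rmD)}, keep {ball_in(b2,rmA), carry(b1,left), carry(b4,right)}, require {robot_in(rmA)}
    → {ball_in(b2,rmA), carry(b1,left), carry(b4,right), robot_in(rmA)}

== RESULT ==
["ball_in(b2,rmA)", "carry(b1,left)", "carry(b4,right)", "robot_in(rmA)"]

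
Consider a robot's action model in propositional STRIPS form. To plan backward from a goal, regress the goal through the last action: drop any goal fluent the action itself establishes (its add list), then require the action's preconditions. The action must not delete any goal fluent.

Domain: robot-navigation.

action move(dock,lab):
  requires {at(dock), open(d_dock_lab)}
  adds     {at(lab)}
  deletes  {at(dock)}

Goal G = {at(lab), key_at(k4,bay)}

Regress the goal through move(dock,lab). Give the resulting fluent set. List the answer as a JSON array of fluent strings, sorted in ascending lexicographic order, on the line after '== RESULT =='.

Compute (G \ add) ∪ pre:
  G ∩ del = {}  (empty — regression defined)
  G \ add = {at(lab), key_at(k4,bay)} \ {at(lab)} = {key_at(k4,bay)}
  ∪ pre   = {key_at(k4,bay)} ∪ {at(dock), open(d_dock_lab)}
          = {at(dock), key_at(k4,bay), open(d_dock_lab)}

== RESULT ==
["at(dock)", "key_at(k4,bay)", "open(d_dock_lab)"]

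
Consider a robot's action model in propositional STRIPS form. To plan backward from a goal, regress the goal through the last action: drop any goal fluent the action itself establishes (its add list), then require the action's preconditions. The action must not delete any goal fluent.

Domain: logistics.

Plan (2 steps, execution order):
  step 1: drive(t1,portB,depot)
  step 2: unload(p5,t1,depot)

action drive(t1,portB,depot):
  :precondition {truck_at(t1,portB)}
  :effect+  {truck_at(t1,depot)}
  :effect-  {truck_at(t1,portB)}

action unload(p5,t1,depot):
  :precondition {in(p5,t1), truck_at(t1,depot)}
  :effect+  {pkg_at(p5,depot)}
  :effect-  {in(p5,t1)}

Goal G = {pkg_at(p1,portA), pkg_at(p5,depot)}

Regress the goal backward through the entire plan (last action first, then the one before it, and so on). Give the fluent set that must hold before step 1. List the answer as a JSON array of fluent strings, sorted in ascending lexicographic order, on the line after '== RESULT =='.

Work backward from the goal:
  through step 2 (unload(p5,t1,depot)): drop {pkg_at(p5,depot)}, keep {pkg_at(p1,portA)}, require {in(p5,t1), truck_at(t1,depot)}
    → {in(p5,t1), pkg_at(p1,portA), truck_at(t1,depot)}
  through step 1 (drive(t1,portB,depot)): drop {truck_at(t1,depot)}, keep {in(p5,t1), pkg_at(p1,portA)}, require {truck_at(t1,portB)}
    → {in(p5,t1), pkg_at(p1,portA), truck_at(t1,portB)}

== RESULT ==
["in(p5,t1)", "pkg_at(p1,portA)", "truck_at(t1,portB)"]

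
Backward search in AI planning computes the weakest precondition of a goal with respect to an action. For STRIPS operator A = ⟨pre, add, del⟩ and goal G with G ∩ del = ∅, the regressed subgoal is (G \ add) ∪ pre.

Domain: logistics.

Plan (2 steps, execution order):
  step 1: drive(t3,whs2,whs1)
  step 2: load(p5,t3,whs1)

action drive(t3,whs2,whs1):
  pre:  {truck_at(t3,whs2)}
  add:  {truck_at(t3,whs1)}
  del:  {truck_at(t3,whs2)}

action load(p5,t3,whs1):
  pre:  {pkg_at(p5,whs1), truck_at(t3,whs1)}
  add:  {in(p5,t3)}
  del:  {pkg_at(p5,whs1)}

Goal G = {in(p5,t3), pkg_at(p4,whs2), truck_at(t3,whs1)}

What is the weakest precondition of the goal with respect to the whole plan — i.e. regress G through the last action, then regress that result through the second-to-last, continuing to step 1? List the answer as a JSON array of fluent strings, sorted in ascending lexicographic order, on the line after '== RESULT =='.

Regress step by step:
  through step 2 (load(p5,t3,whs1)): drop {in(p5,t3)}, keep {pkg_at(p4,whs2), truck_at(t3,whs1)}, require {pkg_at(p5,whs1), truck_at(t3,whs1)}
    → {pkg_at(p4,whs2), pkg_at(p5,whs1), truck_at(t3,whs1)}
  through step 1 (drive(t3,whs2,whs1)): drop {truck_at(t3,whs1)}, keep {pkg_at(p4,whs2), pkg_at(p5,whs1)}, require {truck_at(t3,whs2)}
    → {pkg_at(p4,whs2), pkg_at(p5,whs1), truck_at(t3,whs2)}

== RESULT ==
["pkg_at(p4,whs2)", "pkg_at(p5,whs1)", "truck_at(t3,whs2)"]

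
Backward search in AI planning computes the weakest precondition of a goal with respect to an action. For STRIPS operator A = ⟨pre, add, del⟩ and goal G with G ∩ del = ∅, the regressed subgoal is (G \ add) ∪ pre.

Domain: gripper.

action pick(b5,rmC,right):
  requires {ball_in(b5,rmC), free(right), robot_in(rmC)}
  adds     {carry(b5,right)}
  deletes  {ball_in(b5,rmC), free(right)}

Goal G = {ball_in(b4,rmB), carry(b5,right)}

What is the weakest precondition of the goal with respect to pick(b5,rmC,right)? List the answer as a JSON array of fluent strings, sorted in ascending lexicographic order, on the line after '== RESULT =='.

Compute (G \ add) ∪ pre:
  G ∩ del = {}  (empty — regression defined)
  G \ add = {ball_in(b4,rmB), carry(b5,right)} \ {carry(b5,right)} = {ball_in(b4,rmB)}
  ∪ pre   = {ball_in(b4,rmB)} ∪ {ball_in(b5,rmC), free(right), robot_in(rmC)}
          = {ball_in(b4,rmB), ball_in(b5,rmC), free(right), robot_in(rmC)}

== RESULT ==
["ball_in(b4,rmB)", "ball_in(b5,rmC)", "free(right)", "robot_in(rmC)"]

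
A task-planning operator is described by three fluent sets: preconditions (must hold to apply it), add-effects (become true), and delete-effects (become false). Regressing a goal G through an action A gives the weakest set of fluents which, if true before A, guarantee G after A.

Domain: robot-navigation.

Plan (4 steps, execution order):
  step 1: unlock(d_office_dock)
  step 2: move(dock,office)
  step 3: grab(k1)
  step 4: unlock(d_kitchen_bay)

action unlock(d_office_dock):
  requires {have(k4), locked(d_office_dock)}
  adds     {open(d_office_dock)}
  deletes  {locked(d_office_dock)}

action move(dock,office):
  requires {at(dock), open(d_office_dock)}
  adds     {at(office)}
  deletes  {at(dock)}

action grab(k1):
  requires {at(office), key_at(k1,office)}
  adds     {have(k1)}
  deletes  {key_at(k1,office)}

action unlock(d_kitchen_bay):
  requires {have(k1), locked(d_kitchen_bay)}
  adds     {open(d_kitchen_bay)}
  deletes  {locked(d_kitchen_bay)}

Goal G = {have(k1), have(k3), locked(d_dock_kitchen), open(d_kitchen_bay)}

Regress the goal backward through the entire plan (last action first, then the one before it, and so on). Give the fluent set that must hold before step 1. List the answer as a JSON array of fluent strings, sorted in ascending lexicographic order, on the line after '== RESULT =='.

Work backward from the goal:
  through step 4 (unlock(d_kitchen_bay)): drop {open(d_kitchen_bay)}, keep {have(k1), have(k3), locked(d_dock_kitchen)}, require {have(k1), locked(d_kitchen_bay)}
    → {have(k1), have(k3), locked(d_dock_kitchen), locked(d_kitchen_bay)}
  through step 3 (grab(k1)): drop {have(k1)}, keep {have(k3), locked(d_dock_kitchen), locked(d_kitchen_bay)}, require {at(office), key_at(k1,office)}
    → {at(office), have(k3), key_at(k1,office), locked(d_dock_kitchen), locked(d_kitchen_bay)}
  through step 2 (move(dock,office)): drop {at(office)}, keep {have(k3), key_at(k1,office), locked(d_dock_kitchen), locked(d_kitchen_bay)}, require {at(dock), open(d_office_dock)}
    → {at(dock), have(k3), key_at(k1,office), locked(d_dock_kitchen), locked(d_kitchen_bay), open(d_office_dock)}
  through step 1 (unlock(d_office_dock)): drop {open(d_office_dock)}, keep {at(dock), have(k3), key_at(k1,office), locked(d_dock_kitchen), locked(d_kitchen_bay)}, require {have(k4), locked(d_office_dock)}
    → {at(dock), have(k3), have(k4), key_at(k1,office), locked(d_dock_kitchen), locked(d_kitchen_bay), locked(d_office_dock)}

== RESULT ==
["at(dock)", "have(k3)", "have(k4)", "key_at(k1,office)", "locked(d_dock_kitchen)", "locked(d_kitchen_bay)", "locked(d_office_dock)"]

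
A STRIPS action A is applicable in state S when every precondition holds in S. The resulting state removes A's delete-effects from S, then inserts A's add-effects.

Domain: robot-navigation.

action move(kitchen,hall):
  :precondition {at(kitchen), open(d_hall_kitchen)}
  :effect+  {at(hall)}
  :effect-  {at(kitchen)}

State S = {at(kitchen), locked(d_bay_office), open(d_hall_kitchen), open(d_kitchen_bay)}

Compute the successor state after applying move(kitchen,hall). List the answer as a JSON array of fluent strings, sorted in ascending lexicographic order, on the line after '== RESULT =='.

Progress:
  pre ⊆ S: {at(kitchen), open(d_hall_kitchen)} ⊆ S  — applicable
  S \ del = {locked(d_bay_office), open(d_hall_kitchen), open(d_kitchen_bay)}
  ∪ add   = {at(hall), locked(d_bay_office), open(d_hall_kitchen), open(d_kitchen_bay)}

== RESULT ==
["at(hall)", "locked(d_bay_office)", "open(d_hall_kitchen)", "open(d_kitchen_bay)"]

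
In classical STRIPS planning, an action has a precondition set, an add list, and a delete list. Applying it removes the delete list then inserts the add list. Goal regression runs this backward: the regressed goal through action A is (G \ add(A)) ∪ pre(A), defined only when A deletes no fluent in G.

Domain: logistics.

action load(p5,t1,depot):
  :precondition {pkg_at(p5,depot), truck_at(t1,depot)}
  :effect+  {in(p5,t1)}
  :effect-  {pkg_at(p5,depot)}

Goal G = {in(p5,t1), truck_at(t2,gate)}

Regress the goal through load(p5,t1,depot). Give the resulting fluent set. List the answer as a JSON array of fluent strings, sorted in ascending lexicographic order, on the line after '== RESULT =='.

Compute (G \ add) ∪ pre:
  G ∩ del = {}  (empty — regression defined)
  G \ add = {in(p5,t1), truck_at(t2,gate)} \ {in(p5,t1)} = {truck_at(t2,gate)}
  ∪ pre   = {truck_at(t2,gate)} ∪ {pkg_at(p5,depot), truck_at(t1,depot)}
          = {pkg_at(p5,depot), truck_at(t1,depot), truck_at(t2,gate)}

== RESULT ==
["pkg_at(p5,depot)", "truck_at(t1,depot)", "truck_at(t2,gate)"]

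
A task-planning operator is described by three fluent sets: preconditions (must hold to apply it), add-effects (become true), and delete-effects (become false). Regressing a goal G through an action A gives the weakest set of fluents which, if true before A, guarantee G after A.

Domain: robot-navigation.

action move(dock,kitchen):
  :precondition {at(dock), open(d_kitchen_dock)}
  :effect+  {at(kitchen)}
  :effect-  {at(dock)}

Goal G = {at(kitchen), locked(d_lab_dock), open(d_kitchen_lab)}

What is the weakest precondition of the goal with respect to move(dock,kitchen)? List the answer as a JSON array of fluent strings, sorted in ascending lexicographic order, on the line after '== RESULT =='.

Compute (G \ add) ∪ pre:
  G ∩ del = {}  (empty — regression defined)
  G \ add = {at(kitchen), locked(d_lab_dock), open(d_kitchen_lab)} \ {at(kitchen)} = {locked(d_lab_dock), open(d_kitchen_lab)}
  ∪ pre   = {locked(d_lab_dock), open(d_kitchen_lab)} ∪ {at(dock), open(d_kitchen_dock)}
          = {at(dock), locked(d_lab_dock), open(d_kitchen_dock), open(d_kitchen_lab)}

== RESULT ==
["at(dock)", "locked(d_lab_dock)", "open(d_kitchen_dock)", "open(d_kitchen_lab)"]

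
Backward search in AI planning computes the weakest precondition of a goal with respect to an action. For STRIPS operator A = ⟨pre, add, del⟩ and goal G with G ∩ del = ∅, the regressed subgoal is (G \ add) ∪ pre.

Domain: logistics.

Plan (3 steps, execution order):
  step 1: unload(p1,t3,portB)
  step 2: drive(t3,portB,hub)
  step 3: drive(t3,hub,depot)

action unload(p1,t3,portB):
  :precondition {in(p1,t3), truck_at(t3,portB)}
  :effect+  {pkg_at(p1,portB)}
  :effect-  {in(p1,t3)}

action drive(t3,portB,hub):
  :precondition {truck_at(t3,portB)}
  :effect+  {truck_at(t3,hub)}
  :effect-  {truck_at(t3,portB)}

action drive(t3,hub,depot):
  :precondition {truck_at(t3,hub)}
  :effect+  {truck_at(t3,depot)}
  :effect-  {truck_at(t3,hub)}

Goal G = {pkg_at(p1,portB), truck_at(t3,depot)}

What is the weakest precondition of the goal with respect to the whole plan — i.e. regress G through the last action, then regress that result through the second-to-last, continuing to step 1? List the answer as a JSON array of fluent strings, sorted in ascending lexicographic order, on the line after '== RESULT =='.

Regress step by step:
  through step 3 (drive(t3,hub,depot)): drop {truck_at(t3,depot)}, keep {pkg_at(p1,portB)}, require {truck_at(t3,hub)}
    → {pkg_at(p1,portB), truck_at(t3,hub)}
  through step 2 (drive(t3,portB,hub)): drop {truck_at(t3,hub)}, keep {pkg_at(p1,portB)}, require {truck_at(t3,portB)}
    → {pkg_at(p1,portB), truck_at(t3,portB)}
  through step 1 (unload(p1,t3,portB)): drop {pkg_at(p1,portB)}, keep {truck_at(t3,portB)}, require {in(p1,t3), truck_at(t3,portB)}
    → {in(p1,t3), truck_at(t3,portB)}

== RESULT ==
["in(p1,t3)", "truck_at(t3,portB)"]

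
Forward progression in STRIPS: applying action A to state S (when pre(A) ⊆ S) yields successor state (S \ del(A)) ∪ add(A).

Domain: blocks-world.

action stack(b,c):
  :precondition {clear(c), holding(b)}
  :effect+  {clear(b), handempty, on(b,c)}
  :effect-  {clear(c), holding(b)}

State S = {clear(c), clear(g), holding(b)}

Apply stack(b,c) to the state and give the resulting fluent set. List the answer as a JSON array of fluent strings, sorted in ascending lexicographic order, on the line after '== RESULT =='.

Compute (S \ del) ∪ add:
  pre ⊆ S: {clear(c), holding(b)} ⊆ S  — applicable
  S \ del = {clear(g)}
  ∪ add   = {clear(b), clear(g), handempty, on(b,c)}

== RESULT ==
["clear(b)", "clear(g)", "handempty", "on(b,c)"]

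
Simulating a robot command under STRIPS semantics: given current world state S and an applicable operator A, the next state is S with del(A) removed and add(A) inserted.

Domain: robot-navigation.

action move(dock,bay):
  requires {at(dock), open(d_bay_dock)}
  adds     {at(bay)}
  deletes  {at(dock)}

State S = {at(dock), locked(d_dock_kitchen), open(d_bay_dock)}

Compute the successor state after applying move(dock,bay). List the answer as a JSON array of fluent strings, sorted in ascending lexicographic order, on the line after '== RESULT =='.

Progress:
  pre ⊆ S: {at(dock), open(d_bay_dock)} ⊆ S  — applicable
  S \ del = {locked(d_dock_kitchen), open(d_bay_dock)}
  ∪ add   = {at(bay), locked(d_dock_kitchen), open(d_bay_dock)}

== RESULT ==
["at(bay)", "locked(d_dock_kitchen)", "open(d_bay_dock)"]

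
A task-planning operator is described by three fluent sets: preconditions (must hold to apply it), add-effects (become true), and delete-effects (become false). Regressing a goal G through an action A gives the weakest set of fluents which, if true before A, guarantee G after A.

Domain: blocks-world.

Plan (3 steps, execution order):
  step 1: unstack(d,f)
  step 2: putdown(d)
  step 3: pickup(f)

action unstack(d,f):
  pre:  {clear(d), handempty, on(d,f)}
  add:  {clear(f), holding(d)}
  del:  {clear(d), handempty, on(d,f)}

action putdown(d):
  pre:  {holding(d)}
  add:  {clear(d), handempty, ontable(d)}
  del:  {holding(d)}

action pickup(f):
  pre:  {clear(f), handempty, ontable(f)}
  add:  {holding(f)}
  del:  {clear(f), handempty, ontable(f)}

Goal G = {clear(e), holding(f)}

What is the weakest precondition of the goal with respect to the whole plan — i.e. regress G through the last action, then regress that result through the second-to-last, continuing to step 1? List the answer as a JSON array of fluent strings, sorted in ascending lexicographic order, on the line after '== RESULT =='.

Regress step by step:
  through step 3 (pickup(f)): drop {holding(f)}, keep {clear(e)}, require {clear(f), handempty, ontable(f)}
    → {clear(e), clear(f), handempty, ontable(f)}
  through step 2 (putdown(d)): drop {handempty}, keep {clear(e), clear(f), ontable(f)}, require {holding(d)}
    → {clear(e), clear(f), holding(d), ontable(f)}
  through step 1 (unstack(d,f)): drop {clear(f), holding(d)}, keep {clear(e), ontable(f)}, require {clear(d), handempty, on(d,f)}
    → {clear(d), clear(e), handempty, on(d,f), ontable(f)}

== RESULT ==
["clear(d)", "clear(e)", "handempty", "on(d,f)", "ontable(f)"]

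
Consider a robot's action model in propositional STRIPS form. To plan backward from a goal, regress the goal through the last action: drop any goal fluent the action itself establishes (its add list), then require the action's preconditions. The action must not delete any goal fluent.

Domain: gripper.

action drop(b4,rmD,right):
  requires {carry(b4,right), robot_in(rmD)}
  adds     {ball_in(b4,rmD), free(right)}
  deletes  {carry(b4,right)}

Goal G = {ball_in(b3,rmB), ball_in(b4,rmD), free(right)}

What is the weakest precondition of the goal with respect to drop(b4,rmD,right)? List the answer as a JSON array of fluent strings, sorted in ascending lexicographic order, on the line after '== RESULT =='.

Compute (G \ add) ∪ pre:
  G ∩ del = {}  (empty — regression defined)
  G \ add = {ball_in(b3,rmB), ball_in(b4,rmD), free(right)} \ {ball_in(b4,rmD), free(right)} = {ball_in(b3,rmB)}
  ∪ pre   = {ball_in(b3,rmB)} ∪ {carry(b4,right), robot_in(rmD)}
          = {ball_in(b3,rmB), carry(b4,right), robot_in(rmD)}

== RESULT ==
["ball_in(b3,rmB)", "carry(b4,right)", "robot_in(rmD)"]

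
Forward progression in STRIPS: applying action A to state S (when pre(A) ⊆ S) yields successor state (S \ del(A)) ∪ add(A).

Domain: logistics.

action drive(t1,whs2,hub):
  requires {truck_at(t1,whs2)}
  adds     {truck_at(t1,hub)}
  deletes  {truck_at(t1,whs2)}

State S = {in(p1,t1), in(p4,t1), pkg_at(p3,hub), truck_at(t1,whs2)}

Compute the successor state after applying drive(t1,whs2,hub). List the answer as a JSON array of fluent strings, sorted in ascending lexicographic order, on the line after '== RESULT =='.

Compute (S \ del) ∪ add:
  pre ⊆ S: {truck_at(t1,whs2)} ⊆ S  — applicable
  S \ del = {in(p1,t1), in(p4,t1), pkg_at(p3,hub)}
  ∪ add   = {in(p1,t1), in(p4,t1), pkg_at(p3,hub), truck_at(t1,hub)}

== RESULT ==
["in(p1,t1)", "in(p4,t1)", "pkg_at(p3,hub)", "truck_at(t1,hub)"]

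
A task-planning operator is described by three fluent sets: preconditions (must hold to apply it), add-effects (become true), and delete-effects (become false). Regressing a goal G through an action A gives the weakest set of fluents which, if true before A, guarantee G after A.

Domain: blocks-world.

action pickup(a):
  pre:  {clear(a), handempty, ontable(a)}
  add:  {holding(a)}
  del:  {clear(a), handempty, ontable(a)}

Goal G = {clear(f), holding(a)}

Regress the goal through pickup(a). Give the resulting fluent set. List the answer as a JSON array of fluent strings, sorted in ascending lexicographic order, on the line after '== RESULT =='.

Regress:
  G ∩ del = {}  (empty — regression defined)
  G \ add = {clear(f), holding(a)} \ {holding(a)} = {clear(f)}
  ∪ pre   = {clear(f)} ∪ {clear(a), handempty, ontable(a)}
          = {clear(a), clear(f), handempty, ontable(a)}

== RESULT ==
["clear(a)", "clear(f)", "handempty", "ontable(a)"]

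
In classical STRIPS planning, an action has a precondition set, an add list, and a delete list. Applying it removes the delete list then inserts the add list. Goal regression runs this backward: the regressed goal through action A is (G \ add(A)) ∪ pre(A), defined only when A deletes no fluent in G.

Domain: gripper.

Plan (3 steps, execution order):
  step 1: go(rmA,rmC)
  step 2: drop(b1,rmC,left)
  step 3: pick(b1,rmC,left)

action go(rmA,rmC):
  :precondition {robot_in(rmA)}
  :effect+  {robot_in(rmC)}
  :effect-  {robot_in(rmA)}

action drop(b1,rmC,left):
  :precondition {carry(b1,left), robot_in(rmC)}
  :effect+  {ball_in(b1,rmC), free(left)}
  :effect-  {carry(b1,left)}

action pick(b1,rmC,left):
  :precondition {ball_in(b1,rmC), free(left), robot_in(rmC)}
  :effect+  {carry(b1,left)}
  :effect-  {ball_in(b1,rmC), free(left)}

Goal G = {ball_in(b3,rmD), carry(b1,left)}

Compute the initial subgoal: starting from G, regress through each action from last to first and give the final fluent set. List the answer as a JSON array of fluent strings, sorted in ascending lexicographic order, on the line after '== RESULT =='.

Regress step by step:
  through step 3 (pick(b1,rmC,left)): drop {carry(b1,left)}, keep {ball_in(b3,rmD)}, require {ball_in(b1,rmC), free(left), robot_in(rmC)}
    → {ball_in(b1,rmC), ball_in(b3,rmD), free(left), robot_in(rmC)}
  through step 2 (drop(b1,rmC,left)): drop {ball_in(b1,rmC), free(left)}, keep {ball_in(b3,rmD), robot_in(rmC)}, require {carry(b1,left), robot_in(rmC)}
    → {ball_in(b3,rmD), carry(b1,left), robot_in(rmC)}
  through step 1 (go(rmA,rmC)): drop {robot_in(rmC)}, keep {ball_in(b3,rmD), carry(b1,left)}, require {robot_in(rmA)}
    → {ball_in(b3,rmD), carry(b1,left), robot_in(rmA)}

== RESULT ==
["ball_in(b3,rmD)", "carry(b1,left)", "robot_in(rmA)"]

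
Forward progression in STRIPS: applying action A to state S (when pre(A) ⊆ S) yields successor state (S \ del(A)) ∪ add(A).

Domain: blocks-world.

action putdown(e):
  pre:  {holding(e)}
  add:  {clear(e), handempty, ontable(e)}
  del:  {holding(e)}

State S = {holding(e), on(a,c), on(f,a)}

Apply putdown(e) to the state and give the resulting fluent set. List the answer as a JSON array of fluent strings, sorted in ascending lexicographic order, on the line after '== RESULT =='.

Progress:
  pre ⊆ S: {holding(e)} ⊆ S  — applicable
  S \ del = {on(a,c), on(f,a)}
  ∪ add   = {clear(e), handempty, on(a,c), on(f,a), ontable(e)}

== RESULT ==
["clear(e)", "handempty", "on(a,c)", "on(f,a)", "ontable(e)"]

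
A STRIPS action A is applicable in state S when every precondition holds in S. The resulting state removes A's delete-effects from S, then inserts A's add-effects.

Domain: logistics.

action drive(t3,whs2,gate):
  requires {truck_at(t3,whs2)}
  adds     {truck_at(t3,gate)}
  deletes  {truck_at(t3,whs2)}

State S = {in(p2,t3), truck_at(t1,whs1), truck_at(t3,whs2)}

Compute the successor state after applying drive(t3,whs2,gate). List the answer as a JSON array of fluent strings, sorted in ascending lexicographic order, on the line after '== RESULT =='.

Compute (S \ del) ∪ add:
  pre ⊆ S: {truck_at(t3,whs2)} ⊆ S  — applicable
  S \ del = {in(p2,t3), truck_at(t1,whs1)}
  ∪ add   = {in(p2,t3), truck_at(t1,whs1), truck_at(t3,gate)}

== RESULT ==
["in(p2,t3)", "truck_at(t1,whs1)", "truck_at(t3,gate)"]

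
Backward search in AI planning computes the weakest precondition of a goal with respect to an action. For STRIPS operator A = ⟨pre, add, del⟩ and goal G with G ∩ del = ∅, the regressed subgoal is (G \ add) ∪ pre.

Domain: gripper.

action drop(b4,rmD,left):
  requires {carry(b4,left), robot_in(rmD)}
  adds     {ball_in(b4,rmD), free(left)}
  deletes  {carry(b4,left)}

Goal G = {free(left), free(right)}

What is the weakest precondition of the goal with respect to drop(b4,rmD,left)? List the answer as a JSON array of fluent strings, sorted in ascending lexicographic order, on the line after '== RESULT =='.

Regress:
  G ∩ del = {}  (empty — regression defined)
  G \ add = {free(left), free(right)} \ {ball_in(b4,rmD), free(left)} = {free(right)}
  ∪ pre   = {free(right)} ∪ {carry(b4,left), robot_in(rmD)}
          = {carry(b4,left), free(right), robot_in(rmD)}

== RESULT ==
["carry(b4,left)", "free(right)", "robot_in(rmD)"]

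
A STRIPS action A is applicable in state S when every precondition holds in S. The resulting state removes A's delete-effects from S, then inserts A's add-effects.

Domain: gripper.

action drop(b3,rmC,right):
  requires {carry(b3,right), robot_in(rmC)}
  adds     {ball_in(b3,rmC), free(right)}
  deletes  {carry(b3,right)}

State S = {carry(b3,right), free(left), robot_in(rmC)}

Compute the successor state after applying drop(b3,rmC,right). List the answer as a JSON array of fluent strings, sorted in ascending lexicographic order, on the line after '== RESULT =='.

Progress:
  pre ⊆ S: {carry(b3,right), robot_in(rmC)} ⊆ S  — applicable
  S \ del = {free(left), robot_in(rmC)}
  ∪ add   = {ball_in(b3,rmC), free(left), free(right), robot_in(rmC)}

== RESULT ==
["ball_in(b3,rmC)", "free(left)", "free(right)", "robot_in(rmC)"]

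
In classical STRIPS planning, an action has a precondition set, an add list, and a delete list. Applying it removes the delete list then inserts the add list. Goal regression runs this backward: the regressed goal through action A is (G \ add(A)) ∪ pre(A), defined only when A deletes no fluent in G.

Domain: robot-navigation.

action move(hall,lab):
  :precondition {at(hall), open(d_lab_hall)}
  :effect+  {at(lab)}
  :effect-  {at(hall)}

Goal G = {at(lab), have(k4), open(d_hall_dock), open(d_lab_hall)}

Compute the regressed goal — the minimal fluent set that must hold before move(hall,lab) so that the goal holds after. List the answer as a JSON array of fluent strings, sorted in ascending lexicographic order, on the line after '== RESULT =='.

Compute (G \ add) ∪ pre:
  G ∩ del = {}  (empty — regression defined)
  G \ add = {at(lab), have(k4), open(d_hall_dock), open(d_lab_hall)} \ {at(lab)} = {have(k4), open(d_hall_dock), open(d_lab_hall)}
  ∪ pre   = {have(k4), open(d_hall_dock), open(d_lab_hall)} ∪ {at(hall), open(d_lab_hall)}
          = {at(hall), have(k4), open(d_hall_dock), open(d_lab_hall)}

== RESULT ==
["at(hall)", "have(k4)", "open(d_hall_dock)", "open(d_lab_hall)"]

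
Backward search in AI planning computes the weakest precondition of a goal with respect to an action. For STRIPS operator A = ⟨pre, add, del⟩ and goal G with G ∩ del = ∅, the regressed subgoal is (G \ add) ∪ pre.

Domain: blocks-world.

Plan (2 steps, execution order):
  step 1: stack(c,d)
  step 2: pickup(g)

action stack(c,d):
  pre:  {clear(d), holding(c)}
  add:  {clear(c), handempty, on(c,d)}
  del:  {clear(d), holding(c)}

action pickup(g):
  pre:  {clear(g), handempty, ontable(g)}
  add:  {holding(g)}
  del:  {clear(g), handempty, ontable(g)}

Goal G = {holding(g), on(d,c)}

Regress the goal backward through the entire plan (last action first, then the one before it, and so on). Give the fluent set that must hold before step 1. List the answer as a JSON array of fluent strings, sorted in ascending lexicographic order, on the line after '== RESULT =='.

Regress step by step:
  through step 2 (pickup(g)): drop {holding(g)}, keep {on(d,c)}, require {clear(g), handempty, ontable(g)}
    → {clear(g), handempty, on(d,c), ontable(g)}
  through step 1 (stack(c,d)): drop {handempty}, keep {clear(g), on(d,c), ontable(g)}, require {clear(d), holding(c)}
    → {clear(d), clear(g), holding(c), on(d,c), ontable(g)}

== RESULT ==
["clear(d)", "clear(g)", "holding(c)", "on(d,c)", "ontable(g)"]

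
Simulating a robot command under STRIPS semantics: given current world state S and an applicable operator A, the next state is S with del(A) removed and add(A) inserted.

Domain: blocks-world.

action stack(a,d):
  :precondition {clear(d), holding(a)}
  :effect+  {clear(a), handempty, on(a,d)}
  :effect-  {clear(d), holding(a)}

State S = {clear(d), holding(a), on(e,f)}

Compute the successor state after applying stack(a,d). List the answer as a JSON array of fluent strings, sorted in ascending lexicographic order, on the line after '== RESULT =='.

Compute (S \ del) ∪ add:
  pre ⊆ S: {clear(d), holding(a)} ⊆ S  — applicable
  S \ del = {on(e,f)}
  ∪ add   = {clear(a), handempty, on(a,d), on(e,f)}

== RESULT ==
["clear(a)", "handempty", "on(a,d)", "on(e,f)"]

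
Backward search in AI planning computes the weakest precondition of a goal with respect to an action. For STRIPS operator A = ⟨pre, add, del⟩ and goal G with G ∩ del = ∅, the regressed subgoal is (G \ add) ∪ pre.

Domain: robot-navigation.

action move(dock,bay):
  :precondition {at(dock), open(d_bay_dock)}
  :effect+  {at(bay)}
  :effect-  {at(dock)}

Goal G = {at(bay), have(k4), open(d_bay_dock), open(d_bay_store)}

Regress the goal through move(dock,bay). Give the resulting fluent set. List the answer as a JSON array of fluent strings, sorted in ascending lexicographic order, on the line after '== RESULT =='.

Regress:
  G ∩ del = {}  (empty — regression defined)
  G \ add = {at(bay), have(k4), open(d_bay_dock), open(d_bay_store)} \ {at(bay)} = {have(k4), open(d_bay_dock), open(d_bay_store)}
  ∪ pre   = {have(k4), open(d_bay_dock), open(d_bay_store)} ∪ {at(dock), open(d_bay_dock)}
          = {at(dock), have(k4), open(d_bay_dock), open(d_bay_store)}

== RESULT ==
["at(dock)", "have(k4)", "open(d_bay_dock)", "open(d_bay_store)"]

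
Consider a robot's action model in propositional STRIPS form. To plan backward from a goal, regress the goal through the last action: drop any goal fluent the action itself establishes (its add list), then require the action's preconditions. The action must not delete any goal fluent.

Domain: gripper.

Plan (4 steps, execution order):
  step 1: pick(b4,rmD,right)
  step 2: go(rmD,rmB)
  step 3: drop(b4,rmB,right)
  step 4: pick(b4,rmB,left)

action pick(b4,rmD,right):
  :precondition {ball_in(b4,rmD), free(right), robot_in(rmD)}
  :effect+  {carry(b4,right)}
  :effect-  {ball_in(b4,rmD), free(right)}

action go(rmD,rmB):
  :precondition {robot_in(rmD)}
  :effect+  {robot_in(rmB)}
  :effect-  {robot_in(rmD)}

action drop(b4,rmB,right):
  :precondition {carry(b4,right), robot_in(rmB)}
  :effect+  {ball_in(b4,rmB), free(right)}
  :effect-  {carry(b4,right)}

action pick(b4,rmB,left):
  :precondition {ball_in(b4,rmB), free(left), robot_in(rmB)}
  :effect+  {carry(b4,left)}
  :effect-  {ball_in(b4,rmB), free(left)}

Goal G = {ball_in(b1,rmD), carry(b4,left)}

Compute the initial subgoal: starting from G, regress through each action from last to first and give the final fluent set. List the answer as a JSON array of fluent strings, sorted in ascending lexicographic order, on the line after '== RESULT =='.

Regress step by step:
  through step 4 (pick(b4,rmB,left)): drop {carry(b4,left)}, keep {ball_in(b1,rmD)}, require {ball_in(b4,rmB), free(left), robot_in(rmB)}
    → {ball_in(b1,rmD), ball_in(b4,rmB), free(left), robot_in(rmB)}
  through step 3 (drop(b4,rmB,right)): drop {ball_in(b4,rmB)}, keep {ball_in(b1,rmD), free(left), robot_in(rmB)}, require {carry(b4,right), robot_in(rmB)}
    → {ball_in(b1,rmD), carry(b4,right), free(left), robot_in(rmB)}
  through step 2 (go(rmD,rmB)): drop {robot_in(rmB)}, keep {ball_in(b1,rmD), carry(b4,right), free(left)}, require {robot_in(rmD)}
    → {ball_in(b1,rmD), carry(b4,right), free(left), robot_in(rmD)}
  through step 1 (pick(b4,rmD,right)): drop {carry(b4,right)}, keep {ball_in(b1,rmD), free(left), robot_in(rmD)}, require {ball_in(b4,rmD), free(right), robot_in(rmD)}
    → {ball_in(b1,rmD), ball_in(b4,rmD), free(left), free(right), robot_in(rmD)}

== RESULT ==
["ball_in(b1,rmD)", "ball_in(b4,rmD)", "free(left)", "free(right)", "robot_in(rmD)"]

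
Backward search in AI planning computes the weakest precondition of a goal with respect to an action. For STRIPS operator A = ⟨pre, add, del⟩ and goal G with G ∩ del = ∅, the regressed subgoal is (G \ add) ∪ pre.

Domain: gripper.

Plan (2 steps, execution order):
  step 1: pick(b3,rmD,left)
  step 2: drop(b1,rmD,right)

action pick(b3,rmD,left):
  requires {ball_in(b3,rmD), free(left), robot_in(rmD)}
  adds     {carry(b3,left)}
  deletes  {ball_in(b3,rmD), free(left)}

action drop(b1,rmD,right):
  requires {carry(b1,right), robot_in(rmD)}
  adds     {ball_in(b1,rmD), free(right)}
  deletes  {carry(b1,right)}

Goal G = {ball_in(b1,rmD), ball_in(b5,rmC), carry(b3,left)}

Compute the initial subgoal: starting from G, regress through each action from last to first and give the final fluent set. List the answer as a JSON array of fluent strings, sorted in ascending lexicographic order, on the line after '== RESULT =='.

Work backward from the goal:
  through step 2 (drop(b1,rmD,right)): drop {ball_in(b1,rmD)}, keep {ball_in(b5,rmC), carry(b3,left)}, require {carry(b1,right), robot_in(rmD)}
    → {ball_in(b5,rmC), carry(b1,right), carry(b3,left), robot_in(rmD)}
  through step 1 (pick(b3,rmD,left)): drop {carry(b3,left)}, keep {ball_in(b5,rmC), carry(b1,right), robot_in(rmD)}, require {ball_in(b3,rmD), free(left), robot_in(rmD)}
    → {ball_in(b3,rmD), ball_in(b5,rmC), carry(b1,right), free(left), robot_in(rmD)}

== RESULT ==
["ball_in(b3,rmD)", "ball_in(b5,rmC)", "carry(b1,right)", "free(left)", "robot_in(rmD)"]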